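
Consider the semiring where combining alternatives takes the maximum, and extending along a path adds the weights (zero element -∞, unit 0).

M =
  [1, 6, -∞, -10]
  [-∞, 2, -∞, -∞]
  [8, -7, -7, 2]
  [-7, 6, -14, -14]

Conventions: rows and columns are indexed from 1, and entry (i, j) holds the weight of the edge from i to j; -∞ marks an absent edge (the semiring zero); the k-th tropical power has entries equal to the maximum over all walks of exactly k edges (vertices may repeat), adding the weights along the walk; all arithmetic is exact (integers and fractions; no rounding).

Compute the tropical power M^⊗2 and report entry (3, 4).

M^⊗2:
  [2, 8, -24, -9]
  [-∞, 4, -∞, -∞]
  [9, 14, -12, -2]
  [-6, 8, -21, -12]
Key observation: the optimum is the walk 3->1->4, with weight 8 + (-10) = -2.
Optimal value attained by: walk 3->1->4.
Answer: (M^⊗2)[3][4] = -2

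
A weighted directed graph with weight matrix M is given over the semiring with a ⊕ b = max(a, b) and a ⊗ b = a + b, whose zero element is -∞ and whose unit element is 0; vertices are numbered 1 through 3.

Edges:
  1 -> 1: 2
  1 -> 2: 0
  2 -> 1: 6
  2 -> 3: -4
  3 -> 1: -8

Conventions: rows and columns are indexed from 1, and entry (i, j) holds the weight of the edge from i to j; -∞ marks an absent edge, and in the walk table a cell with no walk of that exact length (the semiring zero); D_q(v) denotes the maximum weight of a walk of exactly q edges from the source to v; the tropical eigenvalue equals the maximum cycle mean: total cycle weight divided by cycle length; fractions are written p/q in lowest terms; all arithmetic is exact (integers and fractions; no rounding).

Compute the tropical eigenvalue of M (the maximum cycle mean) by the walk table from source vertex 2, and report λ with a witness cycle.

q=0: [-∞, 0, -∞]
q=1: [6, -∞, -4]
q=2: [8, 6, -∞]
q=3: [12, 8, 2]
Optimal cycle mean attained by: cycle 1->2->1, total 0 + 6, length 2.
Answer: λ = 3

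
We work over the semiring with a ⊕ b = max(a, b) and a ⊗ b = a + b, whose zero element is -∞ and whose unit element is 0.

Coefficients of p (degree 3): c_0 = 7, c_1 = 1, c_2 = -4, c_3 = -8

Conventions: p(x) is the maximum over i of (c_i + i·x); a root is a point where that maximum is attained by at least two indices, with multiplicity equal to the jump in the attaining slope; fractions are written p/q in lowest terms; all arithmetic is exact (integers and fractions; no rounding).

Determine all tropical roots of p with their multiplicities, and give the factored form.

hull edge (i=0, c=7) to (i=3, c=-8): slope -5, span 3
Factored form: p(x) = -8 ⊗ (x ⊕ 5) ⊗ (x ⊕ 5) ⊗ (x ⊕ 5)
Answer: roots = 5 (mult 3)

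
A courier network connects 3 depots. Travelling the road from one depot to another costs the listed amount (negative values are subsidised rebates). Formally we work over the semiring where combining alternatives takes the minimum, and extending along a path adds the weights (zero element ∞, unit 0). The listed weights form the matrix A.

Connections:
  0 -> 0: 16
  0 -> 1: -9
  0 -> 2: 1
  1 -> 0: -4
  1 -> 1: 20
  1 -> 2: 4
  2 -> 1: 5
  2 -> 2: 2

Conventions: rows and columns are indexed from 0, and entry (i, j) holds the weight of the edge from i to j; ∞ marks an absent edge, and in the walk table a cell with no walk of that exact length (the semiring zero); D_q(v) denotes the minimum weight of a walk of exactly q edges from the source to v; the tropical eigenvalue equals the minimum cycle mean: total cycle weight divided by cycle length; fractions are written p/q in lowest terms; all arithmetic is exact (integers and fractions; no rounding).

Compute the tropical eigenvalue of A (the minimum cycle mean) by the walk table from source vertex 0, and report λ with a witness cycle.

q=0: [0, ∞, ∞]
q=1: [16, -9, 1]
q=2: [-13, 6, -5]
q=3: [2, -22, -12]
Optimal cycle mean attained by: cycle 0->1->0, total (-9) + (-4), length 2.
Answer: λ = -13/2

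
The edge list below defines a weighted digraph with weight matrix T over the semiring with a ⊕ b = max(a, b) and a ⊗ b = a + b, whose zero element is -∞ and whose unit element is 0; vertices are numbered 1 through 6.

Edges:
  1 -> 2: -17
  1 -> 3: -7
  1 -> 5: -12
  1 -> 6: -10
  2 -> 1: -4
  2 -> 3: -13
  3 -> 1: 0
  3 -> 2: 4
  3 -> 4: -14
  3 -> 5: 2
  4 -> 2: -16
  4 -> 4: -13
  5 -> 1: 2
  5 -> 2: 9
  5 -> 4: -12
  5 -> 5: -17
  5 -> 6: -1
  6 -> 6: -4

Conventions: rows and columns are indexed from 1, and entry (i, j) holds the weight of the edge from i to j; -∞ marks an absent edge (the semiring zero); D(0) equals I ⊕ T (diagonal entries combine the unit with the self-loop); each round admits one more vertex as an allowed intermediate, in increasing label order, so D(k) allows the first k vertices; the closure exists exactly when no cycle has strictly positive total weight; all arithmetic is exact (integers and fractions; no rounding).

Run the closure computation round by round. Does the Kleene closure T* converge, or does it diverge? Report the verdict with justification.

D(0):
  [0, -17, -7, -∞, -12, -10]
  [-4, 0, -13, -∞, -∞, -∞]
  [0, 4, 0, -14, 2, -∞]
  [-∞, -16, -∞, 0, -∞, -∞]
  [2, 9, -∞, -12, 0, -1]
  [-∞, -∞, -∞, -∞, -∞, 0]
D(1):
  [0, -17, -7, -∞, -12, -10]
  [-4, 0, -11, -∞, -16, -14]
  [0, 4, 0, -14, 2, -10]
  [-∞, -16, -∞, 0, -∞, -∞]
  [2, 9, -5, -12, 0, -1]
  [-∞, -∞, -∞, -∞, -∞, 0]
D(2):
  [0, -17, -7, -∞, -12, -10]
  [-4, 0, -11, -∞, -16, -14]
  [0, 4, 0, -14, 2, -10]
  [-20, -16, -27, 0, -32, -30]
  [5, 9, -2, -12, 0, -1]
  [-∞, -∞, -∞, -∞, -∞, 0]
D(3):
  [0, -3, -7, -21, -5, -10]
  [-4, 0, -11, -25, -9, -14]
  [0, 4, 0, -14, 2, -10]
  [-20, -16, -27, 0, -25, -30]
  [5, 9, -2, -12, 0, -1]
  [-∞, -∞, -∞, -∞, -∞, 0]
D(4):
  [0, -3, -7, -21, -5, -10]
  [-4, 0, -11, -25, -9, -14]
  [0, 4, 0, -14, 2, -10]
  [-20, -16, -27, 0, -25, -30]
  [5, 9, -2, -12, 0, -1]
  [-∞, -∞, -∞, -∞, -∞, 0]
D(5):
  [0, 4, -7, -17, -5, -6]
  [-4, 0, -11, -21, -9, -10]
  [7, 11, 0, -10, 2, 1]
  [-20, -16, -27, 0, -25, -26]
  [5, 9, -2, -12, 0, -1]
  [-∞, -∞, -∞, -∞, -∞, 0]
D(6):
  [0, 4, -7, -17, -5, -6]
  [-4, 0, -11, -21, -9, -10]
  [7, 11, 0, -10, 2, 1]
  [-20, -16, -27, 0, -25, -26]
  [5, 9, -2, -12, 0, -1]
  [-∞, -∞, -∞, -∞, -∞, 0]
Key observation: every diagonal entry stays at the unit through all rounds, so no improving cycle exists.
Answer: CONVERGES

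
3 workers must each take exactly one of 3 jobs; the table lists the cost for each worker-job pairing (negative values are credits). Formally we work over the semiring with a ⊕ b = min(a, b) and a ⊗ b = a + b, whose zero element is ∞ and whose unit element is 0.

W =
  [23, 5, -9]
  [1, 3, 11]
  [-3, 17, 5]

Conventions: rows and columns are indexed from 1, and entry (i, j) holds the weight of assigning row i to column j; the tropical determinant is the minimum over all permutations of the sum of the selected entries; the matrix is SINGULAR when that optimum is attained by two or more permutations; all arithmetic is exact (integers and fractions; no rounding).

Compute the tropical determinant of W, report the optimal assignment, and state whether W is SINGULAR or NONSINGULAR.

σ = (1, 2, 3): 23 + 3 + 5 = 31
σ = (1, 3, 2): 23 + 11 + 17 = 51
σ = (2, 1, 3): 5 + 1 + 5 = 11
σ = (2, 3, 1): 5 + 11 + (-3) = 13
σ = (3, 1, 2): (-9) + 1 + 17 = 9
σ = (3, 2, 1): (-9) + 3 + (-3) = -9
Optimal value attained by: σ = (3, 2, 1).
Answer: det⊕(W) = -9; verdict: NONSINGULAR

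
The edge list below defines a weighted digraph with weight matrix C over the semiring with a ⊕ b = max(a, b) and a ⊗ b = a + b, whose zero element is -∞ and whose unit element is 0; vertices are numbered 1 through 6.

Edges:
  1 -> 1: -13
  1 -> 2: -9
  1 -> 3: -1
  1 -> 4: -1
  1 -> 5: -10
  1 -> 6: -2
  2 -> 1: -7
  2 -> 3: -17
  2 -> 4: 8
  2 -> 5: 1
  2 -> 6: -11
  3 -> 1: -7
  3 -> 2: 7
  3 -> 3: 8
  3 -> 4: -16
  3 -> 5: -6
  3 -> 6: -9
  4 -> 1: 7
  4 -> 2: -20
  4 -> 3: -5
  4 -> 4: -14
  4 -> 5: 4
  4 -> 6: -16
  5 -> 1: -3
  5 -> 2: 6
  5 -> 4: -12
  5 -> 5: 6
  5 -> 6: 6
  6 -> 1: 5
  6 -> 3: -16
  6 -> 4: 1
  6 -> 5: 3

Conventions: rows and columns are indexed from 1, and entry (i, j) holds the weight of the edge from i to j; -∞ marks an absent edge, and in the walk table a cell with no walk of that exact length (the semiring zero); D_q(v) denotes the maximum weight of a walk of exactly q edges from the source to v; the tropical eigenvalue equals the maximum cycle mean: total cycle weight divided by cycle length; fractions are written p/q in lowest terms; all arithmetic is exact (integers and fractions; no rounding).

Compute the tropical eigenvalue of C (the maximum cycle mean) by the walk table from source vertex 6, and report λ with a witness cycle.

q=0: [-∞, -∞, -∞, -∞, -∞, 0]
q=1: [5, -∞, -16, 1, 3, -∞]
q=2: [8, 9, 4, 4, 9, 9]
q=3: [14, 15, 12, 17, 15, 15]
q=4: [24, 21, 20, 23, 21, 21]
q=5: [30, 27, 28, 29, 27, 27]
q=6: [36, 35, 36, 35, 33, 33]
Optimal cycle mean attained by: cycle 3->3, total 8, length 1.
Answer: λ = 8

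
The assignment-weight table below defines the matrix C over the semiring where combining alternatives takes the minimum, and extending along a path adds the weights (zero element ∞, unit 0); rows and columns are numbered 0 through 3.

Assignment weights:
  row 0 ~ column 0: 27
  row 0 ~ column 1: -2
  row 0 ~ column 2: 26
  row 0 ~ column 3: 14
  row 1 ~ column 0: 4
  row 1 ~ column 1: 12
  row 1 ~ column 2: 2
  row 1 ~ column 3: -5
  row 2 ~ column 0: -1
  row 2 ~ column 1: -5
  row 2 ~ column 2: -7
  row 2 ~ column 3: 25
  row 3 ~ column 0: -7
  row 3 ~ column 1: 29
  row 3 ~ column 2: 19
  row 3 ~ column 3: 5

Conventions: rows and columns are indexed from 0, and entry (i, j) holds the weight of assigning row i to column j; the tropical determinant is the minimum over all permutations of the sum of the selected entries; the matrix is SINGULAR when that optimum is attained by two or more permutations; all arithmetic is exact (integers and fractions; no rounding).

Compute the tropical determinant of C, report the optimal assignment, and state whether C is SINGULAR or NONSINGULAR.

σ = (0, 1, 2, 3): 27 + 12 + (-7) + 5 = 37
σ = (0, 1, 3, 2): 27 + 12 + 25 + 19 = 83
σ = (0, 2, 1, 3): 27 + 2 + (-5) + 5 = 29
σ = (0, 2, 3, 1): 27 + 2 + 25 + 29 = 83
σ = (0, 3, 1, 2): 27 + (-5) + (-5) + 19 = 36
σ = (0, 3, 2, 1): 27 + (-5) + (-7) + 29 = 44
σ = (1, 0, 2, 3): (-2) + 4 + (-7) + 5 = 0
σ = (1, 0, 3, 2): (-2) + 4 + 25 + 19 = 46
σ = (1, 2, 0, 3): (-2) + 2 + (-1) + 5 = 4
σ = (1, 2, 3, 0): (-2) + 2 + 25 + (-7) = 18
σ = (1, 3, 0, 2): (-2) + (-5) + (-1) + 19 = 11
σ = (1, 3, 2, 0): (-2) + (-5) + (-7) + (-7) = -21
σ = (2, 0, 1, 3): 26 + 4 + (-5) + 5 = 30
σ = (2, 0, 3, 1): 26 + 4 + 25 + 29 = 84
σ = (2, 1, 0, 3): 26 + 12 + (-1) + 5 = 42
σ = (2, 1, 3, 0): 26 + 12 + 25 + (-7) = 56
σ = (2, 3, 0, 1): 26 + (-5) + (-1) + 29 = 49
σ = (2, 3, 1, 0): 26 + (-5) + (-5) + (-7) = 9
σ = (3, 0, 1, 2): 14 + 4 + (-5) + 19 = 32
σ = (3, 0, 2, 1): 14 + 4 + (-7) + 29 = 40
σ = (3, 1, 0, 2): 14 + 12 + (-1) + 19 = 44
σ = (3, 1, 2, 0): 14 + 12 + (-7) + (-7) = 12
σ = (3, 2, 0, 1): 14 + 2 + (-1) + 29 = 44
σ = (3, 2, 1, 0): 14 + 2 + (-5) + (-7) = 4
Optimal value attained by: σ = (1, 3, 2, 0).
Answer: det⊕(C) = -21; verdict: NONSINGULAR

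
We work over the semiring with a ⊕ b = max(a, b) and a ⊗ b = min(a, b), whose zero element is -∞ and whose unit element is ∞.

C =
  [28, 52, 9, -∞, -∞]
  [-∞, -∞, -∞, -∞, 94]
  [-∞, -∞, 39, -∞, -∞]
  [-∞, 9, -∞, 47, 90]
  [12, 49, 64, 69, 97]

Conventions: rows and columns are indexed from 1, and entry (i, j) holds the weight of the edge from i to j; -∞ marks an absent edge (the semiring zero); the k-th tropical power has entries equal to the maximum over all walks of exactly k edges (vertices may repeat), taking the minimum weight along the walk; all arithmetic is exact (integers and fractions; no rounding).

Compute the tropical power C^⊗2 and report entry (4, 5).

C^⊗2:
  [28, 28, 9, -∞, 52]
  [12, 49, 64, 69, 94]
  [-∞, -∞, 39, -∞, -∞]
  [12, 49, 64, 69, 90]
  [12, 49, 64, 69, 97]
Key observation: the optimum is the walk 4->5->5, with weight 90 min 97 = 90.
Optimal value attained by: walk 4->5->5.
Answer: (C^⊗2)[4][5] = 90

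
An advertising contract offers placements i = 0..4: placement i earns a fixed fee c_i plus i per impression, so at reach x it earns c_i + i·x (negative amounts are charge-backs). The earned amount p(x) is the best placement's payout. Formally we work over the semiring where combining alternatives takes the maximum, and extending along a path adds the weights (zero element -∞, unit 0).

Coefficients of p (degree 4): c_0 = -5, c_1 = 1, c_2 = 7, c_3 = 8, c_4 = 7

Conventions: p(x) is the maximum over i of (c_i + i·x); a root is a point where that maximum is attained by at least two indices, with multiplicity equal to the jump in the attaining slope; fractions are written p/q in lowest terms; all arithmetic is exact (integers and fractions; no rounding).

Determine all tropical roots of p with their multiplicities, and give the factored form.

hull edge (i=0, c=-5) to (i=2, c=7): slope 6, span 2
hull edge (i=2, c=7) to (i=3, c=8): slope 1, span 1
hull edge (i=3, c=8) to (i=4, c=7): slope -1, span 1
Factored form: p(x) = 7 ⊗ (x ⊕ (-6)) ⊗ (x ⊕ (-6)) ⊗ (x ⊕ (-1)) ⊗ (x ⊕ 1)
Answer: roots = -6 (mult 2), -1 (mult 1), 1 (mult 1)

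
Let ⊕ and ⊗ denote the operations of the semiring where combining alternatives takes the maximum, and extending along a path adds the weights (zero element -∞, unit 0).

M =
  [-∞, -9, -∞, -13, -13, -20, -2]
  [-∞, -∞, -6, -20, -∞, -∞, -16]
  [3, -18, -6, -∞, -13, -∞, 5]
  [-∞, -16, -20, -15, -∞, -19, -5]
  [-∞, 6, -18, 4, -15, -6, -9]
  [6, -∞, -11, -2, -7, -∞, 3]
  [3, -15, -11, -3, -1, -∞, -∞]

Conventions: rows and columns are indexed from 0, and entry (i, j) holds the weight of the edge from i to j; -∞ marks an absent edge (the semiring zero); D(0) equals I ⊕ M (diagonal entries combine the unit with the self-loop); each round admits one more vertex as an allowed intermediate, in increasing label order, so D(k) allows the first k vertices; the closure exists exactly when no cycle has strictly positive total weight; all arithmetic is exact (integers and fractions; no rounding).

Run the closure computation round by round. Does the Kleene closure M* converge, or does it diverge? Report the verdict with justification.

D(0):
  [0, -9, -∞, -13, -13, -20, -2]
  [-∞, 0, -6, -20, -∞, -∞, -16]
  [3, -18, 0, -∞, -13, -∞, 5]
  [-∞, -16, -20, 0, -∞, -19, -5]
  [-∞, 6, -18, 4, 0, -6, -9]
  [6, -∞, -11, -2, -7, 0, 3]
  [3, -15, -11, -3, -1, -∞, 0]
Detection: at round 1, diagonal entry (6, 6) turns strictly positive.
Key observation: the cycle 6->0->6 has total weight 3 + (-2), which is strictly positive.
Answer: DIVERGES — positive cycle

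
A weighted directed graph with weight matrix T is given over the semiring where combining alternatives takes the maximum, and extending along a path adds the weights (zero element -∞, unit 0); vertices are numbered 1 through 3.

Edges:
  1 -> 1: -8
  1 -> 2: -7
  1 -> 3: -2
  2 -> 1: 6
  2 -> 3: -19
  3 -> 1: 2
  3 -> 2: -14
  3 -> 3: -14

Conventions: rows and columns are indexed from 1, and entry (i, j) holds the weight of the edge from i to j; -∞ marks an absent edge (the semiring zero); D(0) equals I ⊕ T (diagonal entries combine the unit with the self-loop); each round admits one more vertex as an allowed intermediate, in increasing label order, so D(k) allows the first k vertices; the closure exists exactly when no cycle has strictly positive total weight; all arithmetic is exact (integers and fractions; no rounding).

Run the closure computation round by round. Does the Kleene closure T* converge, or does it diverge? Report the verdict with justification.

D(0):
  [0, -7, -2]
  [6, 0, -19]
  [2, -14, 0]
D(1):
  [0, -7, -2]
  [6, 0, 4]
  [2, -5, 0]
D(2):
  [0, -7, -2]
  [6, 0, 4]
  [2, -5, 0]
D(3):
  [0, -7, -2]
  [6, 0, 4]
  [2, -5, 0]
Key observation: every diagonal entry stays at the unit through all rounds, so no improving cycle exists.
Answer: CONVERGES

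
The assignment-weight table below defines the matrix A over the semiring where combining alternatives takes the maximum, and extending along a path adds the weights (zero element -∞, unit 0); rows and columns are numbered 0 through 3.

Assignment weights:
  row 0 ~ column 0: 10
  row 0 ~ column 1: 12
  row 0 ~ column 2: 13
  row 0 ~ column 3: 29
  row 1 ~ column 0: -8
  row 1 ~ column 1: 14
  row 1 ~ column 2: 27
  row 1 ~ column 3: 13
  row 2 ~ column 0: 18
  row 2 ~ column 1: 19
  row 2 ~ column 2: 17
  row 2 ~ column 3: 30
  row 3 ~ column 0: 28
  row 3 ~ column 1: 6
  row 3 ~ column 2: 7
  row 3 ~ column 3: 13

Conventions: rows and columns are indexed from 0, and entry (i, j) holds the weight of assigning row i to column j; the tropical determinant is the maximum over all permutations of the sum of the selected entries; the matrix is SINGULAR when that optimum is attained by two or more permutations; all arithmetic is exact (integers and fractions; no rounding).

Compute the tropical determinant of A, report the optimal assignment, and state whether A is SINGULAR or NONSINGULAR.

σ = (0, 1, 2, 3): 10 + 14 + 17 + 13 = 54
σ = (0, 1, 3, 2): 10 + 14 + 30 + 7 = 61
σ = (0, 2, 1, 3): 10 + 27 + 19 + 13 = 69
σ = (0, 2, 3, 1): 10 + 27 + 30 + 6 = 73
σ = (0, 3, 1, 2): 10 + 13 + 19 + 7 = 49
σ = (0, 3, 2, 1): 10 + 13 + 17 + 6 = 46
σ = (1, 0, 2, 3): 12 + (-8) + 17 + 13 = 34
σ = (1, 0, 3, 2): 12 + (-8) + 30 + 7 = 41
σ = (1, 2, 0, 3): 12 + 27 + 18 + 13 = 70
σ = (1, 2, 3, 0): 12 + 27 + 30 + 28 = 97
σ = (1, 3, 0, 2): 12 + 13 + 18 + 7 = 50
σ = (1, 3, 2, 0): 12 + 13 + 17 + 28 = 70
σ = (2, 0, 1, 3): 13 + (-8) + 19 + 13 = 37
σ = (2, 0, 3, 1): 13 + (-8) + 30 + 6 = 41
σ = (2, 1, 0, 3): 13 + 14 + 18 + 13 = 58
σ = (2, 1, 3, 0): 13 + 14 + 30 + 28 = 85
σ = (2, 3, 0, 1): 13 + 13 + 18 + 6 = 50
σ = (2, 3, 1, 0): 13 + 13 + 19 + 28 = 73
σ = (3, 0, 1, 2): 29 + (-8) + 19 + 7 = 47
σ = (3, 0, 2, 1): 29 + (-8) + 17 + 6 = 44
σ = (3, 1, 0, 2): 29 + 14 + 18 + 7 = 68
σ = (3, 1, 2, 0): 29 + 14 + 17 + 28 = 88
σ = (3, 2, 0, 1): 29 + 27 + 18 + 6 = 80
σ = (3, 2, 1, 0): 29 + 27 + 19 + 28 = 103
Optimal value attained by: σ = (3, 2, 1, 0).
Answer: det⊕(A) = 103; verdict: NONSINGULAR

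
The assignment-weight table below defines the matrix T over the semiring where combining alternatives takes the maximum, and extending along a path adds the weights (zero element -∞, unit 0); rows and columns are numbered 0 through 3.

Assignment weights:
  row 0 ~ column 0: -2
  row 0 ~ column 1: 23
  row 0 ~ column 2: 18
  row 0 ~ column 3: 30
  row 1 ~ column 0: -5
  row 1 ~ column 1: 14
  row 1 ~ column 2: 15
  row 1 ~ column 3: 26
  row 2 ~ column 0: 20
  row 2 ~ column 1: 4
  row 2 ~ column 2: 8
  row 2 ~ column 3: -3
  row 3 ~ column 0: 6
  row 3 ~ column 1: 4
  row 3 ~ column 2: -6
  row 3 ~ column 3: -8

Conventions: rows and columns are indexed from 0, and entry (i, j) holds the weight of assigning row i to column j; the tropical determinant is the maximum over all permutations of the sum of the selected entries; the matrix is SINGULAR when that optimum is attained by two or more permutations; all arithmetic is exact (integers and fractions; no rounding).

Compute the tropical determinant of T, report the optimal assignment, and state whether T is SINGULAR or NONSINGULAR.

σ = (0, 1, 2, 3): (-2) + 14 + 8 + (-8) = 12
σ = (0, 1, 3, 2): (-2) + 14 + (-3) + (-6) = 3
σ = (0, 2, 1, 3): (-2) + 15 + 4 + (-8) = 9
σ = (0, 2, 3, 1): (-2) + 15 + (-3) + 4 = 14
σ = (0, 3, 1, 2): (-2) + 26 + 4 + (-6) = 22
σ = (0, 3, 2, 1): (-2) + 26 + 8 + 4 = 36
σ = (1, 0, 2, 3): 23 + (-5) + 8 + (-8) = 18
σ = (1, 0, 3, 2): 23 + (-5) + (-3) + (-6) = 9
σ = (1, 2, 0, 3): 23 + 15 + 20 + (-8) = 50
σ = (1, 2, 3, 0): 23 + 15 + (-3) + 6 = 41
σ = (1, 3, 0, 2): 23 + 26 + 20 + (-6) = 63
σ = (1, 3, 2, 0): 23 + 26 + 8 + 6 = 63
σ = (2, 0, 1, 3): 18 + (-5) + 4 + (-8) = 9
σ = (2, 0, 3, 1): 18 + (-5) + (-3) + 4 = 14
σ = (2, 1, 0, 3): 18 + 14 + 20 + (-8) = 44
σ = (2, 1, 3, 0): 18 + 14 + (-3) + 6 = 35
σ = (2, 3, 0, 1): 18 + 26 + 20 + 4 = 68
σ = (2, 3, 1, 0): 18 + 26 + 4 + 6 = 54
σ = (3, 0, 1, 2): 30 + (-5) + 4 + (-6) = 23
σ = (3, 0, 2, 1): 30 + (-5) + 8 + 4 = 37
σ = (3, 1, 0, 2): 30 + 14 + 20 + (-6) = 58
σ = (3, 1, 2, 0): 30 + 14 + 8 + 6 = 58
σ = (3, 2, 0, 1): 30 + 15 + 20 + 4 = 69
σ = (3, 2, 1, 0): 30 + 15 + 4 + 6 = 55
Optimal value attained by: σ = (3, 2, 0, 1).
Answer: det⊕(T) = 69; verdict: NONSINGULAR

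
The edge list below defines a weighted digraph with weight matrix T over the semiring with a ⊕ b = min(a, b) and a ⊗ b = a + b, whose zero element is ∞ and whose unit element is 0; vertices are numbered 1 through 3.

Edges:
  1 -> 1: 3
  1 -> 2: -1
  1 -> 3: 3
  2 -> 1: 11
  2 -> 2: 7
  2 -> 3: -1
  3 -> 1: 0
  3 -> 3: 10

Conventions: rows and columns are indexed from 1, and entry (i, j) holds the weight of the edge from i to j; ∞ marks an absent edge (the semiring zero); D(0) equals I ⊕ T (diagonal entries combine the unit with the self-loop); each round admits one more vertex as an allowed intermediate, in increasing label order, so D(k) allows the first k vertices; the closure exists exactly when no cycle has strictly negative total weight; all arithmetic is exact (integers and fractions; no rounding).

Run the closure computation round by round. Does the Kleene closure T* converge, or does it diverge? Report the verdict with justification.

D(0):
  [0, -1, 3]
  [11, 0, -1]
  [0, ∞, 0]
D(1):
  [0, -1, 3]
  [11, 0, -1]
  [0, -1, 0]
Detection: at round 2, diagonal entry (3, 3) turns strictly negative.
Key observation: the cycle 3->1->2->3 has total weight 0 + (-1) + (-1), which is strictly negative.
Answer: DIVERGES — negative cycle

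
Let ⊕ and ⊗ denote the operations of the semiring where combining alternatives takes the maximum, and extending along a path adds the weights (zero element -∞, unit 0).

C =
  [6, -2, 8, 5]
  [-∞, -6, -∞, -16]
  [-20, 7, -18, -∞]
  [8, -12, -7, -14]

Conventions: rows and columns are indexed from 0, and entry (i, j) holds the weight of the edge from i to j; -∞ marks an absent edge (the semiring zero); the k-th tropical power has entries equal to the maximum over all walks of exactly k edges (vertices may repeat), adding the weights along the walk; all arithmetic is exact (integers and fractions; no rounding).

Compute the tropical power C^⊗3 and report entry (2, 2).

C^⊗2:
  [13, 15, 14, 11]
  [-8, -12, -23, -22]
  [-14, 1, -12, -9]
  [14, 6, 16, 13]
C^⊗3:
  [19, 21, 21, 18]
  [-2, -10, 0, -3]
  [-1, -5, -6, -9]
  [21, 23, 22, 19]
Key observation: the optimum is the walk 2->0->0->2, with weight (-20) + 6 + 8 = -6.
Optimal value attained by: walk 2->0->0->2.
Answer: (C^⊗3)[2][2] = -6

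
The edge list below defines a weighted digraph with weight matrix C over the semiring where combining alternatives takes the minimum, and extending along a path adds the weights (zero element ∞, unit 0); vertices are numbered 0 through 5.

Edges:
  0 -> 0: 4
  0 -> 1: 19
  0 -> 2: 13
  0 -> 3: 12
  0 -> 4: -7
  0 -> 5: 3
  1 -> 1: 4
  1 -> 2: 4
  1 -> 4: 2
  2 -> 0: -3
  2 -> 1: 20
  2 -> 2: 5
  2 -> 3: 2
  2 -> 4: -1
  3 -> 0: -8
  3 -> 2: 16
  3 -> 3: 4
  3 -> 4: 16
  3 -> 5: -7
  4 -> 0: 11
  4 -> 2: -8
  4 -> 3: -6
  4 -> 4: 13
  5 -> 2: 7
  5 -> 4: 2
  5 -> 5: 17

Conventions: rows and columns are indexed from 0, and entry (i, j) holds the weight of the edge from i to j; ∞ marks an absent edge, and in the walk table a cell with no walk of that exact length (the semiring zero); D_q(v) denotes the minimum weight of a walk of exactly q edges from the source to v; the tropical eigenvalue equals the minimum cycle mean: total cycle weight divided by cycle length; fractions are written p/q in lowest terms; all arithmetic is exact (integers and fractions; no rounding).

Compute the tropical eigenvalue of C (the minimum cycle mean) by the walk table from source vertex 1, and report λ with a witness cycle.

q=0: [∞, 0, ∞, ∞, ∞, ∞]
q=1: [∞, 4, 4, ∞, 2, ∞]
q=2: [1, 8, -6, -4, 3, ∞]
q=3: [-12, 12, -5, -4, -7, -11]
q=4: [-12, 7, -15, -13, -19, -11]
q=5: [-21, 5, -27, -25, -19, -20]
q=6: [-33, -7, -27, -25, -28, -32]
Optimal cycle mean attained by: cycle 0->4->3->0, total (-7) + (-6) + (-8), length 3.
Answer: λ = -7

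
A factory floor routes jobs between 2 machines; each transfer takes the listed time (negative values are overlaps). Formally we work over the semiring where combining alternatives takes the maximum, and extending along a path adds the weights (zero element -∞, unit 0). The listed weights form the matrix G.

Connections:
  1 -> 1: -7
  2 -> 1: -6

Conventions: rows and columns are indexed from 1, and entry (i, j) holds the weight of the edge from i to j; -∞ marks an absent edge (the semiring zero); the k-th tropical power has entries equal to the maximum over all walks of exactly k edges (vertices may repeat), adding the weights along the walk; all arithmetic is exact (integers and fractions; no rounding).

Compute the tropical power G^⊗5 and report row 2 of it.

G^⊗2:
  [-14, -∞]
  [-13, -∞]
G^⊗3:
  [-21, -∞]
  [-20, -∞]
G^⊗4:
  [-28, -∞]
  [-27, -∞]
G^⊗5:
  [-35, -∞]
  [-34, -∞]
Answer: row 2 of G^⊗5 = [-34, -∞]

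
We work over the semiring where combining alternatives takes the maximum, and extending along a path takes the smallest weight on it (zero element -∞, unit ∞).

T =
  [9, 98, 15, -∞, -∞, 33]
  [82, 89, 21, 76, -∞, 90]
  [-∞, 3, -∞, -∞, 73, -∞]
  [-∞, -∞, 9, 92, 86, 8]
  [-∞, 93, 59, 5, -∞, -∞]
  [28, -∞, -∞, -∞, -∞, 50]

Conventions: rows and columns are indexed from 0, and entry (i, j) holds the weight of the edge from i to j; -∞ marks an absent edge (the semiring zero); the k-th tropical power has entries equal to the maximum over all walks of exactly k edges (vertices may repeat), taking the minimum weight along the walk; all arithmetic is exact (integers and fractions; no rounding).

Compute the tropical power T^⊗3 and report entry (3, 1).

T^⊗2:
  [82, 89, 21, 76, 15, 90]
  [82, 89, 21, 76, 76, 89]
  [3, 73, 59, 5, -∞, 3]
  [8, 86, 59, 92, 86, 8]
  [82, 89, 21, 76, 59, 90]
  [28, 28, 15, -∞, -∞, 50]
T^⊗3:
  [82, 89, 21, 76, 76, 89]
  [82, 89, 59, 76, 76, 89]
  [73, 73, 21, 73, 59, 73]
  [82, 86, 59, 92, 86, 86]
  [82, 89, 59, 76, 76, 89]
  [28, 28, 21, 28, 15, 50]
Key observation: the optimum is the walk 3->3->4->1, with weight 92 min 86 min 93 = 86.
Optimal value attained by: walk 3->3->4->1.
Answer: (T^⊗3)[3][1] = 86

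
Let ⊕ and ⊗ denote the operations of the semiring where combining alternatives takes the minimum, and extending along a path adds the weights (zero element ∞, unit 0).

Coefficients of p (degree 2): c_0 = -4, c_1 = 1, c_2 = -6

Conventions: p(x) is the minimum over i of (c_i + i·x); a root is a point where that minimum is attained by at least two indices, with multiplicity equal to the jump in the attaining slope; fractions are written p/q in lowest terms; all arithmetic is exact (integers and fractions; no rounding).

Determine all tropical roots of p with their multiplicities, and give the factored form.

hull edge (i=0, c=-4) to (i=2, c=-6): slope -1, span 2
Factored form: p(x) = -6 ⊗ (x ⊕ 1) ⊗ (x ⊕ 1)
Answer: roots = 1 (mult 2)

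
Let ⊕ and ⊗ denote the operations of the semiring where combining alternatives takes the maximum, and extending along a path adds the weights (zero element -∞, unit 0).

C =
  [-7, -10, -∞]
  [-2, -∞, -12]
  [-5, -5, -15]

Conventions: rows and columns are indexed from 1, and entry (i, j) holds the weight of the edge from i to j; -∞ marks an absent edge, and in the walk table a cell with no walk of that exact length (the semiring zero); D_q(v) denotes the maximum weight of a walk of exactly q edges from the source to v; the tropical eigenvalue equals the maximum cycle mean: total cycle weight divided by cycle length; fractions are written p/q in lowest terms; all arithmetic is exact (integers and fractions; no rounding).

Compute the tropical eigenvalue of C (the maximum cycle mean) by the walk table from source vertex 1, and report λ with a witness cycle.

q=0: [0, -∞, -∞]
q=1: [-7, -10, -∞]
q=2: [-12, -17, -22]
q=3: [-19, -22, -29]
Optimal cycle mean attained by: cycle 1->2->1, total (-10) + (-2), length 2.
Answer: λ = -6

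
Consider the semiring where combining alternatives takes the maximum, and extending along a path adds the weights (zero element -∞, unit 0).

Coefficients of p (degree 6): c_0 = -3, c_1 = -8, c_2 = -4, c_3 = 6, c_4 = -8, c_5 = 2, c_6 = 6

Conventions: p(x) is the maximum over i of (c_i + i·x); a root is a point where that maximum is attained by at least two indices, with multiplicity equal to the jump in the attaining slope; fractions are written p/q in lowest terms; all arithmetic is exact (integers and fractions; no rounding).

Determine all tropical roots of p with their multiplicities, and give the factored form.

hull edge (i=0, c=-3) to (i=3, c=6): slope 3, span 3
hull edge (i=3, c=6) to (i=6, c=6): slope 0, span 3
Factored form: p(x) = 6 ⊗ (x ⊕ (-3)) ⊗ (x ⊕ (-3)) ⊗ (x ⊕ (-3)) ⊗ (x ⊕ 0) ⊗ (x ⊕ 0) ⊗ (x ⊕ 0)
Answer: roots = -3 (mult 3), 0 (mult 3)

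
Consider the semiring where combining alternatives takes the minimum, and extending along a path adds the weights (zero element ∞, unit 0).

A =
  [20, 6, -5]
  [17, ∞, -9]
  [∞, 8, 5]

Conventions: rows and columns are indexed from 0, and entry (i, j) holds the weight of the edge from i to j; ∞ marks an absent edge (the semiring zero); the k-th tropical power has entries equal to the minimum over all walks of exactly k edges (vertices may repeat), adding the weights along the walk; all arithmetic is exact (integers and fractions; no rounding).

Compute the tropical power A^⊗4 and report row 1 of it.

A^⊗2:
  [23, 3, -3]
  [37, -1, -4]
  [25, 13, -1]
A^⊗3:
  [20, 5, -6]
  [16, 4, -10]
  [30, 7, 4]
A^⊗4:
  [22, 2, -4]
  [21, -2, -5]
  [24, 12, -2]
Answer: row 1 of A^⊗4 = [21, -2, -5]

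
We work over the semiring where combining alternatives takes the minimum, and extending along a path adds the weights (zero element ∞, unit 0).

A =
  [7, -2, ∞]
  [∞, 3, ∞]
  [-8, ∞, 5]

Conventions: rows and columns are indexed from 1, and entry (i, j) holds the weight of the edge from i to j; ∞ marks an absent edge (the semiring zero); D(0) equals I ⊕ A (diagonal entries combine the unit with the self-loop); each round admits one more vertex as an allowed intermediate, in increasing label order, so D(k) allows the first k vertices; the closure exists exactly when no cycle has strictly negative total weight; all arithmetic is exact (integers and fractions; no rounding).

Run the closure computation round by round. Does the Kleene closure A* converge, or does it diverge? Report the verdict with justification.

D(0):
  [0, -2, ∞]
  [∞, 0, ∞]
  [-8, ∞, 0]
D(1):
  [0, -2, ∞]
  [∞, 0, ∞]
  [-8, -10, 0]
D(2):
  [0, -2, ∞]
  [∞, 0, ∞]
  [-8, -10, 0]
D(3):
  [0, -2, ∞]
  [∞, 0, ∞]
  [-8, -10, 0]
Key observation: every diagonal entry stays at the unit through all rounds, so no improving cycle exists.
Answer: CONVERGES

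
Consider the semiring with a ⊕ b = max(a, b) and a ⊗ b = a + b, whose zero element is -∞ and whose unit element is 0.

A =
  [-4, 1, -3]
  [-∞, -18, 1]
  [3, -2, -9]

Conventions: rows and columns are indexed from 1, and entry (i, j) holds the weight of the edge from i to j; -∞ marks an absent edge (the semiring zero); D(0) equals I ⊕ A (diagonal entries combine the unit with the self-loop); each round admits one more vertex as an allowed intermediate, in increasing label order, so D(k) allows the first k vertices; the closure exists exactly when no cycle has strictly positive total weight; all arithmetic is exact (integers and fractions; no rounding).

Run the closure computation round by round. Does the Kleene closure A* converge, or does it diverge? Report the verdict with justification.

D(0):
  [0, 1, -3]
  [-∞, 0, 1]
  [3, -2, 0]
D(1):
  [0, 1, -3]
  [-∞, 0, 1]
  [3, 4, 0]
Detection: at round 2, diagonal entry (3, 3) turns strictly positive.
Key observation: the cycle 3->1->2->3 has total weight 3 + 1 + 1, which is strictly positive.
Answer: DIVERGES — positive cycle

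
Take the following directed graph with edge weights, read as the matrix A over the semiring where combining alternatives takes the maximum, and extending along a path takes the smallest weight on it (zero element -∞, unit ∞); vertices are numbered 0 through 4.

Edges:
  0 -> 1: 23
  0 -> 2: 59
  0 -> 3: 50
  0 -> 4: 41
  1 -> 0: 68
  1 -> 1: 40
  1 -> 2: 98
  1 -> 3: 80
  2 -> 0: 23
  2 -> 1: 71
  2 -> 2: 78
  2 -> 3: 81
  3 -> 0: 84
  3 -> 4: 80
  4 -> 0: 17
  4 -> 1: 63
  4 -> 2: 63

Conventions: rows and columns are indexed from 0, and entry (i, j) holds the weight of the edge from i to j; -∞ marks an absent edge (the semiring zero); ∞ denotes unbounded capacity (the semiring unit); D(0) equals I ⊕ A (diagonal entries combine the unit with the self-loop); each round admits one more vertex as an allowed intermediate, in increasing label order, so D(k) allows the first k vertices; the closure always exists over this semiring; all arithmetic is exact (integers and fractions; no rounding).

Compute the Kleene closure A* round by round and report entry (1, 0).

D(0):
  [∞, 23, 59, 50, 41]
  [68, ∞, 98, 80, -∞]
  [23, 71, ∞, 81, -∞]
  [84, -∞, -∞, ∞, 80]
  [17, 63, 63, -∞, ∞]
D(1):
  [∞, 23, 59, 50, 41]
  [68, ∞, 98, 80, 41]
  [23, 71, ∞, 81, 23]
  [84, 23, 59, ∞, 80]
  [17, 63, 63, 17, ∞]
D(2):
  [∞, 23, 59, 50, 41]
  [68, ∞, 98, 80, 41]
  [68, 71, ∞, 81, 41]
  [84, 23, 59, ∞, 80]
  [63, 63, 63, 63, ∞]
D(3):
  [∞, 59, 59, 59, 41]
  [68, ∞, 98, 81, 41]
  [68, 71, ∞, 81, 41]
  [84, 59, 59, ∞, 80]
  [63, 63, 63, 63, ∞]
D(4):
  [∞, 59, 59, 59, 59]
  [81, ∞, 98, 81, 80]
  [81, 71, ∞, 81, 80]
  [84, 59, 59, ∞, 80]
  [63, 63, 63, 63, ∞]
D(5):
  [∞, 59, 59, 59, 59]
  [81, ∞, 98, 81, 80]
  [81, 71, ∞, 81, 80]
  [84, 63, 63, ∞, 80]
  [63, 63, 63, 63, ∞]
Answer: A*[1][0] = 81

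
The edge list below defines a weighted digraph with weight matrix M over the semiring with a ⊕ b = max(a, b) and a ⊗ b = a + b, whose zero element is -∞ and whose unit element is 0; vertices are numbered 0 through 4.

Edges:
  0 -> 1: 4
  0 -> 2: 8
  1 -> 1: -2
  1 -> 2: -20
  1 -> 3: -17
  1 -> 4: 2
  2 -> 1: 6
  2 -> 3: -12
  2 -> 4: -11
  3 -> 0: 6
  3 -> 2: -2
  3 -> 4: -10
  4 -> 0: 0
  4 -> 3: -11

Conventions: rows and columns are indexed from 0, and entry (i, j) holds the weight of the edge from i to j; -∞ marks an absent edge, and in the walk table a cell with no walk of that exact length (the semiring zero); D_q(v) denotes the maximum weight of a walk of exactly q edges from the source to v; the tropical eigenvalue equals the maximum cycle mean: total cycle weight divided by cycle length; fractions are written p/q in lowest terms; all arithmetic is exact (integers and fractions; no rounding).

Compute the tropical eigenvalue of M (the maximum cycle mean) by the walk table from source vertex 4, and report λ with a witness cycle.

q=0: [-∞, -∞, -∞, -∞, 0]
q=1: [0, -∞, -∞, -11, -∞]
q=2: [-5, 4, 8, -∞, -21]
q=3: [-21, 14, 3, -4, 6]
q=4: [6, 12, -6, -3, 16]
q=5: [16, 10, 14, 5, 14]
Optimal cycle mean attained by: cycle 0->2->1->4->0, total 8 + 6 + 2 + 0, length 4.
Answer: λ = 4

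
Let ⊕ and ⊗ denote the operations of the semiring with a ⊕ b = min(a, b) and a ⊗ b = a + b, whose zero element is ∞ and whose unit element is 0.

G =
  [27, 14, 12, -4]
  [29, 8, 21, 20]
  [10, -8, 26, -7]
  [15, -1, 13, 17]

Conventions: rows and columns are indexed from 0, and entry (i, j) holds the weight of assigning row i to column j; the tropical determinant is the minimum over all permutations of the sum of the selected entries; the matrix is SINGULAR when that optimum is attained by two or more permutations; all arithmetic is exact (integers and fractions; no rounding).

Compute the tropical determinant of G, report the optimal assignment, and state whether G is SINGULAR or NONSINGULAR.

σ = (0, 1, 2, 3): 27 + 8 + 26 + 17 = 78
σ = (0, 1, 3, 2): 27 + 8 + (-7) + 13 = 41
σ = (0, 2, 1, 3): 27 + 21 + (-8) + 17 = 57
σ = (0, 2, 3, 1): 27 + 21 + (-7) + (-1) = 40
σ = (0, 3, 1, 2): 27 + 20 + (-8) + 13 = 52
σ = (0, 3, 2, 1): 27 + 20 + 26 + (-1) = 72
σ = (1, 0, 2, 3): 14 + 29 + 26 + 17 = 86
σ = (1, 0, 3, 2): 14 + 29 + (-7) + 13 = 49
σ = (1, 2, 0, 3): 14 + 21 + 10 + 17 = 62
σ = (1, 2, 3, 0): 14 + 21 + (-7) + 15 = 43
σ = (1, 3, 0, 2): 14 + 20 + 10 + 13 = 57
σ = (1, 3, 2, 0): 14 + 20 + 26 + 15 = 75
σ = (2, 0, 1, 3): 12 + 29 + (-8) + 17 = 50
σ = (2, 0, 3, 1): 12 + 29 + (-7) + (-1) = 33
σ = (2, 1, 0, 3): 12 + 8 + 10 + 17 = 47
σ = (2, 1, 3, 0): 12 + 8 + (-7) + 15 = 28
σ = (2, 3, 0, 1): 12 + 20 + 10 + (-1) = 41
σ = (2, 3, 1, 0): 12 + 20 + (-8) + 15 = 39
σ = (3, 0, 1, 2): (-4) + 29 + (-8) + 13 = 30
σ = (3, 0, 2, 1): (-4) + 29 + 26 + (-1) = 50
σ = (3, 1, 0, 2): (-4) + 8 + 10 + 13 = 27
σ = (3, 1, 2, 0): (-4) + 8 + 26 + 15 = 45
σ = (3, 2, 0, 1): (-4) + 21 + 10 + (-1) = 26
σ = (3, 2, 1, 0): (-4) + 21 + (-8) + 15 = 24
Optimal value attained by: σ = (3, 2, 1, 0).
Answer: det⊕(G) = 24; verdict: NONSINGULAR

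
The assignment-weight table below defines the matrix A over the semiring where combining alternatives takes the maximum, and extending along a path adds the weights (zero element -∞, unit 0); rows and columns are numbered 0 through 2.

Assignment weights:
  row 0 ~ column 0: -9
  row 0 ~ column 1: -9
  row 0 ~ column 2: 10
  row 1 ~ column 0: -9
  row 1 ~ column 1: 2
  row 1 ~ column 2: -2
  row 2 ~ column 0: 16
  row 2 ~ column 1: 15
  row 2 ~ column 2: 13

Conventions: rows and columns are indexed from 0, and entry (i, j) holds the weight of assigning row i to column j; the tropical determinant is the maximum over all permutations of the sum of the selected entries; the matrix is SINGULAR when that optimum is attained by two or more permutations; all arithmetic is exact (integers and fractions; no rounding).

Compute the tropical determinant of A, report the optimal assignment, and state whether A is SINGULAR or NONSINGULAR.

σ = (0, 1, 2): (-9) + 2 + 13 = 6
σ = (0, 2, 1): (-9) + (-2) + 15 = 4
σ = (1, 0, 2): (-9) + (-9) + 13 = -5
σ = (1, 2, 0): (-9) + (-2) + 16 = 5
σ = (2, 0, 1): 10 + (-9) + 15 = 16
σ = (2, 1, 0): 10 + 2 + 16 = 28
Optimal value attained by: σ = (2, 1, 0).
Answer: det⊕(A) = 28; verdict: NONSINGULAR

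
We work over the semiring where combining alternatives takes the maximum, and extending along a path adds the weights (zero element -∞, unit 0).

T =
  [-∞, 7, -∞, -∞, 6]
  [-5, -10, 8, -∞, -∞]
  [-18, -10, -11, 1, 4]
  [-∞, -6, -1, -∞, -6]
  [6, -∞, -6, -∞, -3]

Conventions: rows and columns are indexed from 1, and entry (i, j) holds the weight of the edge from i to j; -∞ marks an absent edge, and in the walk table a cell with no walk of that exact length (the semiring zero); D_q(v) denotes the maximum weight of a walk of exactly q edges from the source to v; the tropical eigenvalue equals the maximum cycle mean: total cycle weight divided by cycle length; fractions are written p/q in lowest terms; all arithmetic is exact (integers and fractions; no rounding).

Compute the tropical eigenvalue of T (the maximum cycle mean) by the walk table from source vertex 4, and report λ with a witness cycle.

q=0: [-∞, -∞, -∞, 0, -∞]
q=1: [-∞, -6, -1, -∞, -6]
q=2: [0, -11, 2, 0, 3]
q=3: [9, 7, -1, 3, 6]
q=4: [12, 16, 15, 0, 15]
q=5: [21, 19, 24, 16, 19]
Optimal cycle mean attained by: cycle 1->2->3->5->1, total 7 + 8 + 4 + 6, length 4.
Answer: λ = 25/4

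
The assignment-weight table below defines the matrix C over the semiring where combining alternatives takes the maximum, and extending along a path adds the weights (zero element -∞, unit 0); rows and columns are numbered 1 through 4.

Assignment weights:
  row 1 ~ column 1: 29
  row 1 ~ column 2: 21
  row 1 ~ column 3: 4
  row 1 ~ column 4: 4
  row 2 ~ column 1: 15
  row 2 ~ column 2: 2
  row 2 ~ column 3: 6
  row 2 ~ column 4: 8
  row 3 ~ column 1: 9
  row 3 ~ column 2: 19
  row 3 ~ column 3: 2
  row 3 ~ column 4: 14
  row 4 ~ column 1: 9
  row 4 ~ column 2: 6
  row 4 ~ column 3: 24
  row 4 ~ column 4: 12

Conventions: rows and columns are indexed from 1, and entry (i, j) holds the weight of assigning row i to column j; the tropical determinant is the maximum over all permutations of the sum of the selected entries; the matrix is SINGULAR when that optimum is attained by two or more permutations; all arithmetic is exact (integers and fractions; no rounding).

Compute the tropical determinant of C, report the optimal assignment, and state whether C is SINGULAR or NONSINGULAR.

σ = (1, 2, 3, 4): 29 + 2 + 2 + 12 = 45
σ = (1, 2, 4, 3): 29 + 2 + 14 + 24 = 69
σ = (1, 3, 2, 4): 29 + 6 + 19 + 12 = 66
σ = (1, 3, 4, 2): 29 + 6 + 14 + 6 = 55
σ = (1, 4, 2, 3): 29 + 8 + 19 + 24 = 80
σ = (1, 4, 3, 2): 29 + 8 + 2 + 6 = 45
σ = (2, 1, 3, 4): 21 + 15 + 2 + 12 = 50
σ = (2, 1, 4, 3): 21 + 15 + 14 + 24 = 74
σ = (2, 3, 1, 4): 21 + 6 + 9 + 12 = 48
σ = (2, 3, 4, 1): 21 + 6 + 14 + 9 = 50
σ = (2, 4, 1, 3): 21 + 8 + 9 + 24 = 62
σ = (2, 4, 3, 1): 21 + 8 + 2 + 9 = 40
σ = (3, 1, 2, 4): 4 + 15 + 19 + 12 = 50
σ = (3, 1, 4, 2): 4 + 15 + 14 + 6 = 39
σ = (3, 2, 1, 4): 4 + 2 + 9 + 12 = 27
σ = (3, 2, 4, 1): 4 + 2 + 14 + 9 = 29
σ = (3, 4, 1, 2): 4 + 8 + 9 + 6 = 27
σ = (3, 4, 2, 1): 4 + 8 + 19 + 9 = 40
σ = (4, 1, 2, 3): 4 + 15 + 19 + 24 = 62
σ = (4, 1, 3, 2): 4 + 15 + 2 + 6 = 27
σ = (4, 2, 1, 3): 4 + 2 + 9 + 24 = 39
σ = (4, 2, 3, 1): 4 + 2 + 2 + 9 = 17
σ = (4, 3, 1, 2): 4 + 6 + 9 + 6 = 25
σ = (4, 3, 2, 1): 4 + 6 + 19 + 9 = 38
Optimal value attained by: σ = (1, 4, 2, 3).
Answer: det⊕(C) = 80; verdict: NONSINGULAR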